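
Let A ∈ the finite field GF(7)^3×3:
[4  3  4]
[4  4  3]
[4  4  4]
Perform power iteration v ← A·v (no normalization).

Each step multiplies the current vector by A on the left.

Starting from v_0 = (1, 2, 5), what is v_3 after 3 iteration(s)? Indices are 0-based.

v_0 = (1, 2, 5).
v_1 = A·v_0 = (2, 6, 4).
v_2 = A·v_1 = (0, 2, 6).
v_3 = A·v_2 = (2, 5, 4).

v_3 = (2, 5, 4)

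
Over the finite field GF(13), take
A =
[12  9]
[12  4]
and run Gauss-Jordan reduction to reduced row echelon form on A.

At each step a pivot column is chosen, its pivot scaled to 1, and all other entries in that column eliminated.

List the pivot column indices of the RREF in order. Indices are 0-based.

pivot columns: 0, 1

[1] R0 /= 12  ⇒  (1, 4)
     R1 -= 12·R0  ⇒  (0, 8)
[2] R1 /= 8  ⇒  (0, 1)
     R0 -= 4·R1  ⇒  (1, 0)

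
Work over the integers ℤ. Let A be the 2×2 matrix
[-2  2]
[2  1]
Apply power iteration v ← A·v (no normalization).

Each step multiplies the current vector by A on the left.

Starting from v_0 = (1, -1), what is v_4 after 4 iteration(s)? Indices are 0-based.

v_0 = (1, -1).
v_1 = A·v_0 = (-4, 1).
v_2 = A·v_1 = (10, -7).
v_3 = A·v_2 = (-34, 13).
v_4 = A·v_3 = (94, -55).

v_4 = (94, -55)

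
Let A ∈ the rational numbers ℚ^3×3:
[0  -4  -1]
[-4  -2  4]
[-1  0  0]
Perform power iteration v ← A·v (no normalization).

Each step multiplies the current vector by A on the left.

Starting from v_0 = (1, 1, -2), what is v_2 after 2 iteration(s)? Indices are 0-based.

v_0 = (1, 1, -2).
v_1 = A·v_0 = (-2, -14, -1).
v_2 = A·v_1 = (57, 32, 2).

v_2 = (57, 32, 2)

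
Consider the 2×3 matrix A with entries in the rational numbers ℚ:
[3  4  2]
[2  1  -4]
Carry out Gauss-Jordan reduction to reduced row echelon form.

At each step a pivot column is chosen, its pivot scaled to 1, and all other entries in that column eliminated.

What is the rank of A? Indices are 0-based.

[1] R0 /= 3  ⇒  (1, 4/3, 2/3)
     R1 -= 2·R0  ⇒  (0, -5/3, -16/3)
[2] R1 /= -5/3  ⇒  (0, 1, 16/5)
     R0 -= 4/3·R1  ⇒  (1, 0, -18/5)

rank = 2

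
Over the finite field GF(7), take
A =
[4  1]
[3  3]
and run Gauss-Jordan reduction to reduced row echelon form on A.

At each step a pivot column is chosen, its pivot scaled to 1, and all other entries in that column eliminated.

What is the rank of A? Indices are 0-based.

step 1: normalize row 0 (÷4) = (1, 2)
  row 1: subtract 3×row0 = (0, 4)
step 2: normalize row 1 (÷4) = (0, 1)
  row 0: subtract 2×row1 = (1, 0)

rank = 2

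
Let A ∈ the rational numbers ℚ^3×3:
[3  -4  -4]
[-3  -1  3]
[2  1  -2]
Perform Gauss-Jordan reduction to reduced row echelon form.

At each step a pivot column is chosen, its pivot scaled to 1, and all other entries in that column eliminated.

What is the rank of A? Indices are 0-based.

rank = 3

step 1: normalize row 0 (÷3) = (1, -4/3, -4/3)
  row 1: subtract -3×row0 = (0, -5, -1)
  row 2: subtract 2×row0 = (0, 11/3, 2/3)
step 2: normalize row 1 (÷-5) = (0, 1, 1/5)
  row 0: subtract -4/3×row1 = (1, 0, -16/15)
  row 2: subtract 11/3×row1 = (0, 0, -1/15)
step 3: normalize row 2 (÷-1/15) = (0, 0, 1)
  row 0: subtract -16/15×row2 = (1, 0, 0)
  row 1: subtract 1/5×row2 = (0, 1, 0)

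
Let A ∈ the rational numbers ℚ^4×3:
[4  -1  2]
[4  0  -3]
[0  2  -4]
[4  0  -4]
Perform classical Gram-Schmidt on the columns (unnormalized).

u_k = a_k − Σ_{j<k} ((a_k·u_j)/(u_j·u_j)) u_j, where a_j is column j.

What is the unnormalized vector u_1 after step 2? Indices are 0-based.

Step 1: u_0 = a_0 = (4, 4, 0, 4).
Step 2: u_1 = a_1 − (-1/12)·u_0 = (-2/3, 1/3, 2, 1/3).

u_1 = (-2/3, 1/3, 2, 1/3)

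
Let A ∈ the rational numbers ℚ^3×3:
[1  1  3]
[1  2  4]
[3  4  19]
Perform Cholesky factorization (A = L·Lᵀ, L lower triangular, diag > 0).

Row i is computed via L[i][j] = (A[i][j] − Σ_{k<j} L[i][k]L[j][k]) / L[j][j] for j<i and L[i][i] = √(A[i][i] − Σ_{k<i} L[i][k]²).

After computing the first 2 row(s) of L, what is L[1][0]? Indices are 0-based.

Step 1: L[0][0] = √(1) = 1.
  L[1][0] = (1) / L[0][0] = 1.
Step 2: L[1][1] = √(1) = 1.

L[1][0] = 1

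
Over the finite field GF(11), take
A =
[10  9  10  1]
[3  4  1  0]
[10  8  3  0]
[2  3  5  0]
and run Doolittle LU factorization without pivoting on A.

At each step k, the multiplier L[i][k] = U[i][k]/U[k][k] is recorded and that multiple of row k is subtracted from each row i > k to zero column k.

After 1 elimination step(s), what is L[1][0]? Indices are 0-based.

Step 1: pivot at (0,0) is 10.
  row1 ← row1 − (8)·row0  ⇒  L[1][0]=8, U row1=(0, 9, 9, 3)
  row2 ← row2 − (1)·row0  ⇒  L[2][0]=1, U row2=(0, 10, 4, 10)
  row3 ← row3 − (9)·row0  ⇒  L[3][0]=9, U row3=(0, 10, 3, 2)

L[1][0] = 8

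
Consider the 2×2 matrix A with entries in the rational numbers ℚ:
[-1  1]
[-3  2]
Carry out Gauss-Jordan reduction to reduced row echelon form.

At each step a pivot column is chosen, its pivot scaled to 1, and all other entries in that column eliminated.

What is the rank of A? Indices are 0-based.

[1] R0 /= -1  ⇒  (1, -1)
     R1 -= -3·R0  ⇒  (0, -1)
[2] R1 /= -1  ⇒  (0, 1)
     R0 -= -1·R1  ⇒  (1, 0)

rank = 2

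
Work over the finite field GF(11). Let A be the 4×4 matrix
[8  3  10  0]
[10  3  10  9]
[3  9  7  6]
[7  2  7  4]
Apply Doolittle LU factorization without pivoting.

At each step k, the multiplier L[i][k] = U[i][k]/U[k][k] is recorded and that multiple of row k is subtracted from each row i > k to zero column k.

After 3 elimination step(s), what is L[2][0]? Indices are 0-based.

k=0: U[0][0]=8
  eliminate (1,0): mult=4, new row 1: (0, 2, 3, 9); set L[1][0]=4
  eliminate (2,0): mult=10, new row 2: (0, 1, 6, 6); set L[2][0]=10
  eliminate (3,0): mult=5, new row 3: (0, 9, 1, 4); set L[3][0]=5
k=1: U[1][1]=2
  eliminate (2,1): mult=6, new row 2: (0, 0, 10, 7); set L[2][1]=6
  eliminate (3,1): mult=10, new row 3: (0, 0, 4, 2); set L[3][1]=10
k=2: U[2][2]=10
  eliminate (3,2): mult=7, new row 3: (0, 0, 0, 8); set L[3][2]=7

L[2][0] = 10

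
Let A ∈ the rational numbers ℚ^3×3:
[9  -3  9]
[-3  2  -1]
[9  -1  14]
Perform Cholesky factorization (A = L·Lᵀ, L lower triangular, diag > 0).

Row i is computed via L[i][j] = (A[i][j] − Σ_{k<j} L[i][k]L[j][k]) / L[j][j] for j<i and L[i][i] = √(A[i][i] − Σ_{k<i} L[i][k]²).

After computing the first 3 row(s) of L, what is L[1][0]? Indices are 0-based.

Step 1: L[0][0] = √(9) = 3.
  L[1][0] = (-3) / L[0][0] = -1.
Step 2: L[1][1] = √(1) = 1.
  L[2][0] = (9) / L[0][0] = 3.
  L[2][1] = (2) / L[1][1] = 2.
Step 3: L[2][2] = √(1) = 1.

L[1][0] = -1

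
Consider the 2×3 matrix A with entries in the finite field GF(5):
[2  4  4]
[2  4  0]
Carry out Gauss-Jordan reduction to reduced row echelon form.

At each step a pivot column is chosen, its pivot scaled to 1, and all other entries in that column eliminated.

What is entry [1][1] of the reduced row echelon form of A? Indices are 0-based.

step 1: normalize row 0 (÷2) = (1, 2, 2)
  row 1: subtract 2×row0 = (0, 0, 1)
skip col 1 (zero from row 1)
step 2: normalize row 1 (÷1) = (0, 0, 1)
  row 0: subtract 2×row1 = (1, 2, 0)

M[1][1] = 0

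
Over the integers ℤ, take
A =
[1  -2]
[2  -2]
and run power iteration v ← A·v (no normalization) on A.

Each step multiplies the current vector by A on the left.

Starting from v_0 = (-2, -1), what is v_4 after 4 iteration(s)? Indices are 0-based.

v_4 = (-4, -8)

v_0 = (-2, -1).
v_1 = A·v_0 = (0, -2).
v_2 = A·v_1 = (4, 4).
v_3 = A·v_2 = (-4, 0).
v_4 = A·v_3 = (-4, -8).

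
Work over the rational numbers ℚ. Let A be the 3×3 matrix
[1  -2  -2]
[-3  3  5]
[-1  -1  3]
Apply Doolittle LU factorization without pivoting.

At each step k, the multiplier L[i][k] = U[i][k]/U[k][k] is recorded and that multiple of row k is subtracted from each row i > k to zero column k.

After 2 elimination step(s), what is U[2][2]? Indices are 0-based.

[col 0] pivot 1
  R1 -= -3*R0 → (0, -3, -1)  (L[1][0] := -3)
  R2 -= -1*R0 → (0, -3, 1)  (L[2][0] := -1)
[col 1] pivot -3
  R2 -= 1*R1 → (0, 0, 2)  (L[2][1] := 1)

U[2][2] = 2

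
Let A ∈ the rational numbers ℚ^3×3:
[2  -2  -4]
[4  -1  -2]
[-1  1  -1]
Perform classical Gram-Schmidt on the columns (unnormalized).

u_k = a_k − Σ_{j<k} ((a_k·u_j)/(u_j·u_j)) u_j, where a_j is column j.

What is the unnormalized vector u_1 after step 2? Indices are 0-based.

Step 1: u_0 = a_0 = (2, 4, -1).
Step 2: u_1 = a_1 − (-3/7)·u_0 = (-8/7, 5/7, 4/7).

u_1 = (-8/7, 5/7, 4/7)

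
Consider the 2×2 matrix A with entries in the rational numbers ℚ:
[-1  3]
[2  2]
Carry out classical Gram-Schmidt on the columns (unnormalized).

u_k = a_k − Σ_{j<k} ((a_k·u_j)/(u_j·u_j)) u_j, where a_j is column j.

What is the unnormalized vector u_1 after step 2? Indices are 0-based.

Step 1: u_0 = a_0 = (-1, 2).
Step 2: u_1 = a_1 − (1/5)·u_0 = (16/5, 8/5).

u_1 = (16/5, 8/5)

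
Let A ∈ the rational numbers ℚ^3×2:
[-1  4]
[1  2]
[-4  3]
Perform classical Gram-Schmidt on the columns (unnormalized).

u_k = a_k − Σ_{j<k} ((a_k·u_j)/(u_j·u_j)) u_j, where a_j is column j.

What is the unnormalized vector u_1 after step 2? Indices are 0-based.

u_1 = (29/9, 25/9, -1/9)

Step 1: u_0 = a_0 = (-1, 1, -4).
Step 2: u_1 = a_1 − (-7/9)·u_0 = (29/9, 25/9, -1/9).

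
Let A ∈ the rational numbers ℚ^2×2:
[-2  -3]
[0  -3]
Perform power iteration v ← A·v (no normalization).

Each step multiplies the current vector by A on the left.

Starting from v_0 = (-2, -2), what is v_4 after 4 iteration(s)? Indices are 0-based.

v_0 = (-2, -2).
v_1 = A·v_0 = (10, 6).
v_2 = A·v_1 = (-38, -18).
v_3 = A·v_2 = (130, 54).
v_4 = A·v_3 = (-422, -162).

v_4 = (-422, -162)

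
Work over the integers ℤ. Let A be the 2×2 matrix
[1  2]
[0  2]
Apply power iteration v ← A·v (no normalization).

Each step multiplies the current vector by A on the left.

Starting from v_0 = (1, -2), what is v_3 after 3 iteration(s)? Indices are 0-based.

v_0 = (1, -2).
v_1 = A·v_0 = (-3, -4).
v_2 = A·v_1 = (-11, -8).
v_3 = A·v_2 = (-27, -16).

v_3 = (-27, -16)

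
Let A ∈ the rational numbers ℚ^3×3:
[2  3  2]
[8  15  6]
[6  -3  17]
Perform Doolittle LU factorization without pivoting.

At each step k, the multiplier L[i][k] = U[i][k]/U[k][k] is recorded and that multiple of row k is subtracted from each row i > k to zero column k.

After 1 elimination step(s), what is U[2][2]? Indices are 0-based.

U[2][2] = 11

[col 0] pivot 2
  R1 -= 4*R0 → (0, 3, -2)  (L[1][0] := 4)
  R2 -= 3*R0 → (0, -12, 11)  (L[2][0] := 3)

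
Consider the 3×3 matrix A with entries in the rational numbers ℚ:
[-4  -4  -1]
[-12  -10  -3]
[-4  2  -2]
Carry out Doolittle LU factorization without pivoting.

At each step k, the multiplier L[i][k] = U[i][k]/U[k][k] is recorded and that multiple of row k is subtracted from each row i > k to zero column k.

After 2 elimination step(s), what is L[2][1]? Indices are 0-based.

L[2][1] = 3

k=0: U[0][0]=-4
  eliminate (1,0): mult=3, new row 1: (0, 2, 0); set L[1][0]=3
  eliminate (2,0): mult=1, new row 2: (0, 6, -1); set L[2][0]=1
k=1: U[1][1]=2
  eliminate (2,1): mult=3, new row 2: (0, 0, -1); set L[2][1]=3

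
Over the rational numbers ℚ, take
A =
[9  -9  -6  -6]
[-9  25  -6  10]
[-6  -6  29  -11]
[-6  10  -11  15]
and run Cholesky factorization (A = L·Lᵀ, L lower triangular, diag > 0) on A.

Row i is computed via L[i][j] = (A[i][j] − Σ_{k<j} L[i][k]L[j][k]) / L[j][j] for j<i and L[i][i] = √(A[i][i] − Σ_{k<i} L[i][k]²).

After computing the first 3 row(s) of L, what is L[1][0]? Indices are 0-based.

L[1][0] = -3

Step 1: L[0][0] = √(9) = 3.
  L[1][0] = (-9) / L[0][0] = -3.
Step 2: L[1][1] = √(16) = 4.
  L[2][0] = (-6) / L[0][0] = -2.
  L[2][1] = (-12) / L[1][1] = -3.
Step 3: L[2][2] = √(16) = 4.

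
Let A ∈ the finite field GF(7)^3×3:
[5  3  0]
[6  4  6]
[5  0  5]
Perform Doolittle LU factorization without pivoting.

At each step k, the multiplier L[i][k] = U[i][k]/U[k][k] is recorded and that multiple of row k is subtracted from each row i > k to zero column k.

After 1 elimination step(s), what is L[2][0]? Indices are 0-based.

L[2][0] = 1

Step 1: pivot at (0,0) is 5.
  row1 ← row1 − (4)·row0  ⇒  L[1][0]=4, U row1=(0, 6, 6)
  row2 ← row2 − (1)·row0  ⇒  L[2][0]=1, U row2=(0, 4, 5)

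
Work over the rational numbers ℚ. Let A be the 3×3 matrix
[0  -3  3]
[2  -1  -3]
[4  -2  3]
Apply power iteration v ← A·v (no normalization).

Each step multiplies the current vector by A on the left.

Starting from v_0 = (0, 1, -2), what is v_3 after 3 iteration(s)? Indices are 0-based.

v_3 = (-213, 131, -368)

v_0 = (0, 1, -2).
v_1 = A·v_0 = (-9, 5, -8).
v_2 = A·v_1 = (-39, 1, -70).
v_3 = A·v_2 = (-213, 131, -368).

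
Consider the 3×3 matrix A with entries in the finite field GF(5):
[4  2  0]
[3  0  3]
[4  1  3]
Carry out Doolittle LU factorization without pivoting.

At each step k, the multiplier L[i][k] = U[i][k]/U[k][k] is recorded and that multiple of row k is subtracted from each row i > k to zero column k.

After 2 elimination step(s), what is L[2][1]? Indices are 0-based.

L[2][1] = 4

k=0: U[0][0]=4
  eliminate (1,0): mult=2, new row 1: (0, 1, 3); set L[1][0]=2
  eliminate (2,0): mult=1, new row 2: (0, 4, 3); set L[2][0]=1
k=1: U[1][1]=1
  eliminate (2,1): mult=4, new row 2: (0, 0, 1); set L[2][1]=4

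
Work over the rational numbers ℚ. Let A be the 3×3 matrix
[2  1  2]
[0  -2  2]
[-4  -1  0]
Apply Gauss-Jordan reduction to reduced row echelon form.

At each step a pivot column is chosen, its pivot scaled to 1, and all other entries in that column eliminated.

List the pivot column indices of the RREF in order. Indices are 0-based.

pivot columns: 0, 1, 2

[1] R0 /= 2  ⇒  (1, 1/2, 1)
     R2 -= -4·R0  ⇒  (0, 1, 4)
[2] R1 /= -2  ⇒  (0, 1, -1)
     R0 -= 1/2·R1  ⇒  (1, 0, 3/2)
     R2 -= 1·R1  ⇒  (0, 0, 5)
[3] R2 /= 5  ⇒  (0, 0, 1)
     R0 -= 3/2·R2  ⇒  (1, 0, 0)
     R1 -= -1·R2  ⇒  (0, 1, 0)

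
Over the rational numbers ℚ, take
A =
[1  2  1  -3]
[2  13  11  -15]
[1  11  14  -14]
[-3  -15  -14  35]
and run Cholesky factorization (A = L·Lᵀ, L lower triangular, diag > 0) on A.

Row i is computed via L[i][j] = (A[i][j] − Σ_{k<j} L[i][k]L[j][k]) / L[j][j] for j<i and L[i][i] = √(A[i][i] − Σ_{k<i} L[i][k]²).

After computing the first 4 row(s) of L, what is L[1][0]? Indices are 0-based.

Step 1: L[0][0] = √(1) = 1.
  L[1][0] = (2) / L[0][0] = 2.
Step 2: L[1][1] = √(9) = 3.
  L[2][0] = (1) / L[0][0] = 1.
  L[2][1] = (9) / L[1][1] = 3.
Step 3: L[2][2] = √(4) = 2.
  L[3][0] = (-3) / L[0][0] = -3.
  L[3][1] = (-9) / L[1][1] = -3.
  L[3][2] = (-2) / L[2][2] = -1.
Step 4: L[3][3] = √(16) = 4.

L[1][0] = 2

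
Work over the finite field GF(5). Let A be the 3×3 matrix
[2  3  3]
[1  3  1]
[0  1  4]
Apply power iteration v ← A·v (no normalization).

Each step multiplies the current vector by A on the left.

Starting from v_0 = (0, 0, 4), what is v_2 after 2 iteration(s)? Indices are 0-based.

v_0 = (0, 0, 4).
v_1 = A·v_0 = (2, 4, 1).
v_2 = A·v_1 = (4, 0, 3).

v_2 = (4, 0, 3)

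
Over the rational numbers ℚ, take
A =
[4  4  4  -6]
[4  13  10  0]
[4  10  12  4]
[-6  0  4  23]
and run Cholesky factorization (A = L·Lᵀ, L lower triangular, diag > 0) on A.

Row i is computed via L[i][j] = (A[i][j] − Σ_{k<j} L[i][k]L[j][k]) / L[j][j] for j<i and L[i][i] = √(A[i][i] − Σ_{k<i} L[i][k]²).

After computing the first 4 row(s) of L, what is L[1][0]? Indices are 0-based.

Step 1: L[0][0] = √(4) = 2.
  L[1][0] = (4) / L[0][0] = 2.
Step 2: L[1][1] = √(9) = 3.
  L[2][0] = (4) / L[0][0] = 2.
  L[2][1] = (6) / L[1][1] = 2.
Step 3: L[2][2] = √(4) = 2.
  L[3][0] = (-6) / L[0][0] = -3.
  L[3][1] = (6) / L[1][1] = 2.
  L[3][2] = (6) / L[2][2] = 3.
Step 4: L[3][3] = √(1) = 1.

L[1][0] = 2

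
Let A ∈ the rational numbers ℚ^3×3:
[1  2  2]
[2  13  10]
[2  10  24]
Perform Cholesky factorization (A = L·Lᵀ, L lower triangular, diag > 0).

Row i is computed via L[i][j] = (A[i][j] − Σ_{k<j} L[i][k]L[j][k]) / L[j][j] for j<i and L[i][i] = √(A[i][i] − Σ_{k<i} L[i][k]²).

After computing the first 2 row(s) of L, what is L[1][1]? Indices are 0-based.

L[1][1] = 3

Step 1: L[0][0] = √(1) = 1.
  L[1][0] = (2) / L[0][0] = 2.
Step 2: L[1][1] = √(9) = 3.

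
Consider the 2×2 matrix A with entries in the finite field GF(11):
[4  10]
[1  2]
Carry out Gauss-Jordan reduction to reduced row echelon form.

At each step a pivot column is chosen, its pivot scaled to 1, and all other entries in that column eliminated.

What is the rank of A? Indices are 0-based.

rank = 2

[1] R0 /= 4  ⇒  (1, 8)
     R1 -= 1·R0  ⇒  (0, 5)
[2] R1 /= 5  ⇒  (0, 1)
     R0 -= 8·R1  ⇒  (1, 0)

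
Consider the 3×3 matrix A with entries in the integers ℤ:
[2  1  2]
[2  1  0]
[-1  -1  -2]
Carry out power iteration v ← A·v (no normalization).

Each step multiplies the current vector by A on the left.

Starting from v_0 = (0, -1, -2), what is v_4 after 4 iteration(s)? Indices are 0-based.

v_4 = (-15, -55, -6)

v_0 = (0, -1, -2).
v_1 = A·v_0 = (-5, -1, 5).
v_2 = A·v_1 = (-1, -11, -4).
v_3 = A·v_2 = (-21, -13, 20).
v_4 = A·v_3 = (-15, -55, -6).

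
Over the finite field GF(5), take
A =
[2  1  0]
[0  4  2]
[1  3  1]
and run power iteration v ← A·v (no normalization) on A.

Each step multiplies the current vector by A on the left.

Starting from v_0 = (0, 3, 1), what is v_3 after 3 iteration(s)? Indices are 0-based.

v_3 = (1, 4, 3)

v_0 = (0, 3, 1).
v_1 = A·v_0 = (3, 4, 0).
v_2 = A·v_1 = (0, 1, 0).
v_3 = A·v_2 = (1, 4, 3).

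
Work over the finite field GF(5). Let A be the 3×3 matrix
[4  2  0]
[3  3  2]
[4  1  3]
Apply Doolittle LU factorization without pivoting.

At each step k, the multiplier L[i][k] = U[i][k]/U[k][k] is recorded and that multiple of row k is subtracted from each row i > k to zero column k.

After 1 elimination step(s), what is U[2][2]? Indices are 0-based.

Step 1: pivot at (0,0) is 4.
  row1 ← row1 − (2)·row0  ⇒  L[1][0]=2, U row1=(0, 4, 2)
  row2 ← row2 − (1)·row0  ⇒  L[2][0]=1, U row2=(0, 4, 3)

U[2][2] = 3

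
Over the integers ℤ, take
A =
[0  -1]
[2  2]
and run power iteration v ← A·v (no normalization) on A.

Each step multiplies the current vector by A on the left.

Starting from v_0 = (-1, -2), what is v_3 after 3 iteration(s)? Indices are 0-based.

v_3 = (8, -4)

v_0 = (-1, -2).
v_1 = A·v_0 = (2, -6).
v_2 = A·v_1 = (6, -8).
v_3 = A·v_2 = (8, -4).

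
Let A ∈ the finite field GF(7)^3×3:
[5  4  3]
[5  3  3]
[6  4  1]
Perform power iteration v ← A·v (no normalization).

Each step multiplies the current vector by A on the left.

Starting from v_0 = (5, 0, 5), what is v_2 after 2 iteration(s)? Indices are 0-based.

v_2 = (3, 5, 1)

v_0 = (5, 0, 5).
v_1 = A·v_0 = (5, 5, 0).
v_2 = A·v_1 = (3, 5, 1).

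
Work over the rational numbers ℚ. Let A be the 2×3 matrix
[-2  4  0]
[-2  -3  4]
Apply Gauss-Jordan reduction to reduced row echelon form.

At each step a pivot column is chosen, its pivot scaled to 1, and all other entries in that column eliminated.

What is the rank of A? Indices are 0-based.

step 1: normalize row 0 (÷-2) = (1, -2, 0)
  row 1: subtract -2×row0 = (0, -7, 4)
step 2: normalize row 1 (÷-7) = (0, 1, -4/7)
  row 0: subtract -2×row1 = (1, 0, -8/7)

rank = 2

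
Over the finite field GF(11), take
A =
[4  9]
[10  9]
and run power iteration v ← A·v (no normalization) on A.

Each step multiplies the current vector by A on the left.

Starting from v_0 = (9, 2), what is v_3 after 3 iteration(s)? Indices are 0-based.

v_0 = (9, 2).
v_1 = A·v_0 = (10, 9).
v_2 = A·v_1 = (0, 5).
v_3 = A·v_2 = (1, 1).

v_3 = (1, 1)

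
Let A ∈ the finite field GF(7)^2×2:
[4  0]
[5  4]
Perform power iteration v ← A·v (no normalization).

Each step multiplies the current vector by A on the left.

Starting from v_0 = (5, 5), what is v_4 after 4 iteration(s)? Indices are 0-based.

v_4 = (6, 1)

v_0 = (5, 5).
v_1 = A·v_0 = (6, 3).
v_2 = A·v_1 = (3, 0).
v_3 = A·v_2 = (5, 1).
v_4 = A·v_3 = (6, 1).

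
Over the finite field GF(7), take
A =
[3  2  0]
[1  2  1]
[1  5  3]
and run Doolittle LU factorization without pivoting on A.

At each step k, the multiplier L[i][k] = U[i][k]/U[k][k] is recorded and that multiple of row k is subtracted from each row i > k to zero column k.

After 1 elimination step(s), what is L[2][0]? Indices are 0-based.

L[2][0] = 5

[col 0] pivot 3
  R1 -= 5*R0 → (0, 6, 1)  (L[1][0] := 5)
  R2 -= 5*R0 → (0, 2, 3)  (L[2][0] := 5)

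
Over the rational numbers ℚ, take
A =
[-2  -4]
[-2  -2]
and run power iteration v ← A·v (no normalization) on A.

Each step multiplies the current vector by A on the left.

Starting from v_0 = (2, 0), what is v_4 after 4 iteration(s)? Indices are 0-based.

v_0 = (2, 0).
v_1 = A·v_0 = (-4, -4).
v_2 = A·v_1 = (24, 16).
v_3 = A·v_2 = (-112, -80).
v_4 = A·v_3 = (544, 384).

v_4 = (544, 384)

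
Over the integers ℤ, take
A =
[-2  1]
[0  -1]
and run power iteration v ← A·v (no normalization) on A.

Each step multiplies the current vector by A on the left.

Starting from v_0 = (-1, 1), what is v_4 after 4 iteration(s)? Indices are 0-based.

v_0 = (-1, 1).
v_1 = A·v_0 = (3, -1).
v_2 = A·v_1 = (-7, 1).
v_3 = A·v_2 = (15, -1).
v_4 = A·v_3 = (-31, 1).

v_4 = (-31, 1)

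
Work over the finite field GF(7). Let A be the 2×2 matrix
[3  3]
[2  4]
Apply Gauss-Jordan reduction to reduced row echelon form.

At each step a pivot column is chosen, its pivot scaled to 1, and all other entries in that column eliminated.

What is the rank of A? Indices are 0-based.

rank = 2

step 1: normalize row 0 (÷3) = (1, 1)
  row 1: subtract 2×row0 = (0, 2)
step 2: normalize row 1 (÷2) = (0, 1)
  row 0: subtract 1×row1 = (1, 0)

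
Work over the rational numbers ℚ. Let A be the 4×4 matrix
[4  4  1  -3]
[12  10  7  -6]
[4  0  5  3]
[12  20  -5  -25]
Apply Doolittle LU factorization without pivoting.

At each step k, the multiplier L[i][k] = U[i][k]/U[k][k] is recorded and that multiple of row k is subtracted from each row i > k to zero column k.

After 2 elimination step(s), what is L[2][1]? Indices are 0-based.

[col 0] pivot 4
  R1 -= 3*R0 → (0, -2, 4, 3)  (L[1][0] := 3)
  R2 -= 1*R0 → (0, -4, 4, 6)  (L[2][0] := 1)
  R3 -= 3*R0 → (0, 8, -8, -16)  (L[3][0] := 3)
[col 1] pivot -2
  R2 -= 2*R1 → (0, 0, -4, 0)  (L[2][1] := 2)
  R3 -= -4*R1 → (0, 0, 8, -4)  (L[3][1] := -4)

L[2][1] = 2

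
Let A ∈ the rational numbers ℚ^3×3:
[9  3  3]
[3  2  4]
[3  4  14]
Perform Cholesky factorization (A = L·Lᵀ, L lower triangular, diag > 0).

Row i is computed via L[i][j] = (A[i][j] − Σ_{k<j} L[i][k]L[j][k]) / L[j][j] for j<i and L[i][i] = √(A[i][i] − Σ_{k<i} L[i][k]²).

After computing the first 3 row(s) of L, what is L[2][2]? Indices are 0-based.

Step 1: L[0][0] = √(9) = 3.
  L[1][0] = (3) / L[0][0] = 1.
Step 2: L[1][1] = √(1) = 1.
  L[2][0] = (3) / L[0][0] = 1.
  L[2][1] = (3) / L[1][1] = 3.
Step 3: L[2][2] = √(4) = 2.

L[2][2] = 2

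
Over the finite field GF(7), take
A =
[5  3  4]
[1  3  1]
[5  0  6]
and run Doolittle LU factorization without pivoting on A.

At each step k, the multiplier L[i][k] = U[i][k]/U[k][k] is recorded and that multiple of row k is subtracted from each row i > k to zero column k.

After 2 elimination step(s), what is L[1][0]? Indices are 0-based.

L[1][0] = 3

k=0: U[0][0]=5
  eliminate (1,0): mult=3, new row 1: (0, 1, 3); set L[1][0]=3
  eliminate (2,0): mult=1, new row 2: (0, 4, 2); set L[2][0]=1
k=1: U[1][1]=1
  eliminate (2,1): mult=4, new row 2: (0, 0, 4); set L[2][1]=4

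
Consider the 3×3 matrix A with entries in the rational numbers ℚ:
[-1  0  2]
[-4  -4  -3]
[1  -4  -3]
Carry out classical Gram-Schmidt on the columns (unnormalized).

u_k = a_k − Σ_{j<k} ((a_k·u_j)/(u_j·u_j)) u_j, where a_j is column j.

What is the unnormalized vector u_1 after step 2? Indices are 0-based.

Step 1: u_0 = a_0 = (-1, -4, 1).
Step 2: u_1 = a_1 − (2/3)·u_0 = (2/3, -4/3, -14/3).

u_1 = (2/3, -4/3, -14/3)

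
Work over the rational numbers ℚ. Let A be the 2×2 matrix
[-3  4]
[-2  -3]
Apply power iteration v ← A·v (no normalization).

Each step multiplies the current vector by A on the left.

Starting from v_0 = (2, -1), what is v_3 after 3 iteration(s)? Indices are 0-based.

v_0 = (2, -1).
v_1 = A·v_0 = (-10, -1).
v_2 = A·v_1 = (26, 23).
v_3 = A·v_2 = (14, -121).

v_3 = (14, -121)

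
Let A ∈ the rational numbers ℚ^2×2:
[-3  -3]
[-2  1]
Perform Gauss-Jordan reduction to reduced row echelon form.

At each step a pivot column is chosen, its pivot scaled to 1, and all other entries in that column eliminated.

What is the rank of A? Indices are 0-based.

[1] R0 /= -3  ⇒  (1, 1)
     R1 -= -2·R0  ⇒  (0, 3)
[2] R1 /= 3  ⇒  (0, 1)
     R0 -= 1·R1  ⇒  (1, 0)

rank = 2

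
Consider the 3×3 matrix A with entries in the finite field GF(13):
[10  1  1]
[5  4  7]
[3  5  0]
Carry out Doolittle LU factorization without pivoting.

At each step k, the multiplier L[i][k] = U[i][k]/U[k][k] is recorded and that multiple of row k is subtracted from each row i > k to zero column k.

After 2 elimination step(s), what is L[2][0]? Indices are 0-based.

L[2][0] = 12

[col 0] pivot 10
  R1 -= 7*R0 → (0, 10, 0)  (L[1][0] := 7)
  R2 -= 12*R0 → (0, 6, 1)  (L[2][0] := 12)
[col 1] pivot 10
  R2 -= 11*R1 → (0, 0, 1)  (L[2][1] := 11)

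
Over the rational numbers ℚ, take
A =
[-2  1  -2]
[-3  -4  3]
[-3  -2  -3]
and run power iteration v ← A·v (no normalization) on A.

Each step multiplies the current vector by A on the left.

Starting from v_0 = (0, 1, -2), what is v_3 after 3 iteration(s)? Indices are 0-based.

v_0 = (0, 1, -2).
v_1 = A·v_0 = (5, -10, 4).
v_2 = A·v_1 = (-28, 37, -7).
v_3 = A·v_2 = (107, -85, 31).

v_3 = (107, -85, 31)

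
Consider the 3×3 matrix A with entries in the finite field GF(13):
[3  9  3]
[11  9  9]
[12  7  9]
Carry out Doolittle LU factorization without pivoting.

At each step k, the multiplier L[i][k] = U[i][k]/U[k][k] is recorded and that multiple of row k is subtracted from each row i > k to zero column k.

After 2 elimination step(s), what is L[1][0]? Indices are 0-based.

Step 1: pivot at (0,0) is 3.
  row1 ← row1 − (8)·row0  ⇒  L[1][0]=8, U row1=(0, 2, 11)
  row2 ← row2 − (4)·row0  ⇒  L[2][0]=4, U row2=(0, 10, 10)
Step 2: pivot at (1,1) is 2.
  row2 ← row2 − (5)·row1  ⇒  L[2][1]=5, U row2=(0, 0, 7)

L[1][0] = 8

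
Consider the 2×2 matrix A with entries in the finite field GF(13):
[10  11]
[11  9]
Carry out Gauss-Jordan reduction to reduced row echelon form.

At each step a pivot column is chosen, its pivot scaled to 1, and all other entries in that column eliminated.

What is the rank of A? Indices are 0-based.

rank = 2

[1] R0 /= 10  ⇒  (1, 5)
     R1 -= 11·R0  ⇒  (0, 6)
[2] R1 /= 6  ⇒  (0, 1)
     R0 -= 5·R1  ⇒  (1, 0)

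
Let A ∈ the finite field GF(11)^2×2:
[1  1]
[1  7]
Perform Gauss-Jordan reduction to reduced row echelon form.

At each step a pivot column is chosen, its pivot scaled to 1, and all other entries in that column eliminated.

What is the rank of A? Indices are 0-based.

step 1: normalize row 0 (÷1) = (1, 1)
  row 1: subtract 1×row0 = (0, 6)
step 2: normalize row 1 (÷6) = (0, 1)
  row 0: subtract 1×row1 = (1, 0)

rank = 2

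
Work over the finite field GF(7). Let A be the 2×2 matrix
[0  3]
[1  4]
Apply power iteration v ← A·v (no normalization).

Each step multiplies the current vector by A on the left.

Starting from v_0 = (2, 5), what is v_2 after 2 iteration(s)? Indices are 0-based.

v_0 = (2, 5).
v_1 = A·v_0 = (1, 1).
v_2 = A·v_1 = (3, 5).

v_2 = (3, 5)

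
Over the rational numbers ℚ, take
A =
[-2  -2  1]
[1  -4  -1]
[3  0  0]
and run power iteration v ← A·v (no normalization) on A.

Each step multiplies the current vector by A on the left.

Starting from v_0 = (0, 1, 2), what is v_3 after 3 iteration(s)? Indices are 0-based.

v_3 = (-72, -84, 36)

v_0 = (0, 1, 2).
v_1 = A·v_0 = (0, -6, 0).
v_2 = A·v_1 = (12, 24, 0).
v_3 = A·v_2 = (-72, -84, 36).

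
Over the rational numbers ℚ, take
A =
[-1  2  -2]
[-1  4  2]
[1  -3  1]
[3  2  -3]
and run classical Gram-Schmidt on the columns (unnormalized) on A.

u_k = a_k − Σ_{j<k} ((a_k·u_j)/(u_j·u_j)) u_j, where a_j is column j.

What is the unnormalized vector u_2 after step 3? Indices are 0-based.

Step 1: u_0 = a_0 = (-1, -1, 1, 3).
Step 2: u_1 = a_1 − (-1/4)·u_0 = (7/4, 15/4, -11/4, 11/4).
Step 3: u_2 = a_2 − (-2/3)·u_0 − (-28/129)·u_1 = (-295/129, 277/129, 46/43, -52/129).

u_2 = (-295/129, 277/129, 46/43, -52/129)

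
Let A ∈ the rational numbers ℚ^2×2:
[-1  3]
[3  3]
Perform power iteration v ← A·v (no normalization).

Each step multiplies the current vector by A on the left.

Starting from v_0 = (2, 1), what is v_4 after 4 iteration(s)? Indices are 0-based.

v_4 = (440, 696)

v_0 = (2, 1).
v_1 = A·v_0 = (1, 9).
v_2 = A·v_1 = (26, 30).
v_3 = A·v_2 = (64, 168).
v_4 = A·v_3 = (440, 696).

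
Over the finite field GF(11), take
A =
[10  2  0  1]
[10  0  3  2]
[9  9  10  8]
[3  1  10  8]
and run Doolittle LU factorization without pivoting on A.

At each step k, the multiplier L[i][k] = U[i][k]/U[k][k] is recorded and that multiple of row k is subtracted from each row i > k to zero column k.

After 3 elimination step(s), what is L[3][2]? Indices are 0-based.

[col 0] pivot 10
  R1 -= 1*R0 → (0, 9, 3, 1)  (L[1][0] := 1)
  R2 -= 2*R0 → (0, 5, 10, 6)  (L[2][0] := 2)
  R3 -= 8*R0 → (0, 7, 10, 0)  (L[3][0] := 8)
[col 1] pivot 9
  R2 -= 3*R1 → (0, 0, 1, 3)  (L[2][1] := 3)
  R3 -= 2*R1 → (0, 0, 4, 9)  (L[3][1] := 2)
[col 2] pivot 1
  R3 -= 4*R2 → (0, 0, 0, 8)  (L[3][2] := 4)

L[3][2] = 4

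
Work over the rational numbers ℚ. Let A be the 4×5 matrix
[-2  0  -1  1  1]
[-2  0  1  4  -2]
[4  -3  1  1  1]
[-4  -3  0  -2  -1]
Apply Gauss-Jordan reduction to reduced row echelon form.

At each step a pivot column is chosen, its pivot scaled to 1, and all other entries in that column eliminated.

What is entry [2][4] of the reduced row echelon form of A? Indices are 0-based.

M[2][4] = -39/23

step 1: normalize row 0 (÷-2) = (1, 0, 1/2, -1/2, -1/2)
  row 1: subtract -2×row0 = (0, 0, 2, 3, -3)
  row 2: subtract 4×row0 = (0, -3, -1, 3, 3)
  row 3: subtract -4×row0 = (0, -3, 2, -4, -3)
step 2: exchange rows 1,2
step 2: normalize row 1 (÷-3) = (0, 1, 1/3, -1, -1)
  row 3: subtract -3×row1 = (0, 0, 3, -7, -6)
step 3: normalize row 2 (÷2) = (0, 0, 1, 3/2, -3/2)
  row 0: subtract 1/2×row2 = (1, 0, 0, -5/4, 1/4)
  row 1: subtract 1/3×row2 = (0, 1, 0, -3/2, -1/2)
  row 3: subtract 3×row2 = (0, 0, 0, -23/2, -3/2)
step 4: normalize row 3 (÷-23/2) = (0, 0, 0, 1, 3/23)
  row 0: subtract -5/4×row3 = (1, 0, 0, 0, 19/46)
  row 1: subtract -3/2×row3 = (0, 1, 0, 0, -7/23)
  row 2: subtract 3/2×row3 = (0, 0, 1, 0, -39/23)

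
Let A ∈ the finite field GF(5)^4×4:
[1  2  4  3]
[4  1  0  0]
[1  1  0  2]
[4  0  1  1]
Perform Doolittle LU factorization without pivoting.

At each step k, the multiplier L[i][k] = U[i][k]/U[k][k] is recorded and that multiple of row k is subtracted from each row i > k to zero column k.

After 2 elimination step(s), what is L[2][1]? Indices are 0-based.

[col 0] pivot 1
  R1 -= 4*R0 → (0, 3, 4, 3)  (L[1][0] := 4)
  R2 -= 1*R0 → (0, 4, 1, 4)  (L[2][0] := 1)
  R3 -= 4*R0 → (0, 2, 0, 4)  (L[3][0] := 4)
[col 1] pivot 3
  R2 -= 3*R1 → (0, 0, 4, 0)  (L[2][1] := 3)
  R3 -= 4*R1 → (0, 0, 4, 2)  (L[3][1] := 4)

L[2][1] = 3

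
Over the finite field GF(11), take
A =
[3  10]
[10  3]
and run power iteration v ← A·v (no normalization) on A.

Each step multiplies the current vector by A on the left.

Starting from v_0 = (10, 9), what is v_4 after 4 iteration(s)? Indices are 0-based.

v_0 = (10, 9).
v_1 = A·v_0 = (10, 6).
v_2 = A·v_1 = (2, 8).
v_3 = A·v_2 = (9, 0).
v_4 = A·v_3 = (5, 2).

v_4 = (5, 2)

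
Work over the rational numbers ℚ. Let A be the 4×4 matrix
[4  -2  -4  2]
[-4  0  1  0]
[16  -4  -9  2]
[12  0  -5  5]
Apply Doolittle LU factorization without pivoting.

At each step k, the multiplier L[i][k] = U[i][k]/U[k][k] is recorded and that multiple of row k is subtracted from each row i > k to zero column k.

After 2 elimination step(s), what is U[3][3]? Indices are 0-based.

[col 0] pivot 4
  R1 -= -1*R0 → (0, -2, -3, 2)  (L[1][0] := -1)
  R2 -= 4*R0 → (0, 4, 7, -6)  (L[2][0] := 4)
  R3 -= 3*R0 → (0, 6, 7, -1)  (L[3][0] := 3)
[col 1] pivot -2
  R2 -= -2*R1 → (0, 0, 1, -2)  (L[2][1] := -2)
  R3 -= -3*R1 → (0, 0, -2, 5)  (L[3][1] := -3)

U[3][3] = 5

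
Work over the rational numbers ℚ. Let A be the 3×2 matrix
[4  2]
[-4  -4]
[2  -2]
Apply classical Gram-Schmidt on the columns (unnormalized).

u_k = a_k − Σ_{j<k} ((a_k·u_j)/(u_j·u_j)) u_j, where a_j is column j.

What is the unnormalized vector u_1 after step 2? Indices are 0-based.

Step 1: u_0 = a_0 = (4, -4, 2).
Step 2: u_1 = a_1 − (5/9)·u_0 = (-2/9, -16/9, -28/9).

u_1 = (-2/9, -16/9, -28/9)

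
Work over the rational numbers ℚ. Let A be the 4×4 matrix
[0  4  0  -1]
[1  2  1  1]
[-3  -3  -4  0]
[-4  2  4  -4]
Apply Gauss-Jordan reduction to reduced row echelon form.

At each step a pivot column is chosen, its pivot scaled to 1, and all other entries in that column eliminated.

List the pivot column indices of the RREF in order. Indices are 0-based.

pivot columns: 0, 1, 2, 3

step 1: exchange rows 0,1
step 1: normalize row 0 (÷1) = (1, 2, 1, 1)
  row 2: subtract -3×row0 = (0, 3, -1, 3)
  row 3: subtract -4×row0 = (0, 10, 8, 0)
step 2: normalize row 1 (÷4) = (0, 1, 0, -1/4)
  row 0: subtract 2×row1 = (1, 0, 1, 3/2)
  row 2: subtract 3×row1 = (0, 0, -1, 15/4)
  row 3: subtract 10×row1 = (0, 0, 8, 5/2)
step 3: normalize row 2 (÷-1) = (0, 0, 1, -15/4)
  row 0: subtract 1×row2 = (1, 0, 0, 21/4)
  row 3: subtract 8×row2 = (0, 0, 0, 65/2)
step 4: normalize row 3 (÷65/2) = (0, 0, 0, 1)
  row 0: subtract 21/4×row3 = (1, 0, 0, 0)
  row 1: subtract -1/4×row3 = (0, 1, 0, 0)
  row 2: subtract -15/4×row3 = (0, 0, 1, 0)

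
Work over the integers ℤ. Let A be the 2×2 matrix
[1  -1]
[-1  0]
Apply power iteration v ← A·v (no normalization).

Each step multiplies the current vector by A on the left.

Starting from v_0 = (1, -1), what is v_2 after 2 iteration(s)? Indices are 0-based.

v_2 = (3, -2)

v_0 = (1, -1).
v_1 = A·v_0 = (2, -1).
v_2 = A·v_1 = (3, -2).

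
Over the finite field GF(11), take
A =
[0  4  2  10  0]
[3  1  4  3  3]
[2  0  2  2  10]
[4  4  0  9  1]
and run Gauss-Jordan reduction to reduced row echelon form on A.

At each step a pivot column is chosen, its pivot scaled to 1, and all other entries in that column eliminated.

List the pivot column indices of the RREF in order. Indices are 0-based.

[1] R0 <-> R1
[1] R0 /= 3  ⇒  (1, 4, 5, 1, 1)
     R2 -= 2·R0  ⇒  (0, 3, 3, 0, 8)
     R3 -= 4·R0  ⇒  (0, 10, 2, 5, 8)
[2] R1 /= 4  ⇒  (0, 1, 6, 8, 0)
     R0 -= 4·R1  ⇒  (1, 0, 3, 2, 1)
     R2 -= 3·R1  ⇒  (0, 0, 7, 9, 8)
     R3 -= 10·R1  ⇒  (0, 0, 8, 2, 8)
[3] R2 /= 7  ⇒  (0, 0, 1, 6, 9)
     R0 -= 3·R2  ⇒  (1, 0, 0, 6, 7)
     R1 -= 6·R2  ⇒  (0, 1, 0, 5, 1)
     R3 -= 8·R2  ⇒  (0, 0, 0, 9, 2)
[4] R3 /= 9  ⇒  (0, 0, 0, 1, 10)
     R0 -= 6·R3  ⇒  (1, 0, 0, 0, 2)
     R1 -= 5·R3  ⇒  (0, 1, 0, 0, 6)
     R2 -= 6·R3  ⇒  (0, 0, 1, 0, 4)

pivot columns: 0, 1, 2, 3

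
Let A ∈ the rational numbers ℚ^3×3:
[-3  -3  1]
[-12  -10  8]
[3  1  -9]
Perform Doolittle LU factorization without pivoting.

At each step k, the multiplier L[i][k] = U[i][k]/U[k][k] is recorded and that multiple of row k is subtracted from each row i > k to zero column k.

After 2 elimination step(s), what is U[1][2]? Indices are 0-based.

U[1][2] = 4

[col 0] pivot -3
  R1 -= 4*R0 → (0, 2, 4)  (L[1][0] := 4)
  R2 -= -1*R0 → (0, -2, -8)  (L[2][0] := -1)
[col 1] pivot 2
  R2 -= -1*R1 → (0, 0, -4)  (L[2][1] := -1)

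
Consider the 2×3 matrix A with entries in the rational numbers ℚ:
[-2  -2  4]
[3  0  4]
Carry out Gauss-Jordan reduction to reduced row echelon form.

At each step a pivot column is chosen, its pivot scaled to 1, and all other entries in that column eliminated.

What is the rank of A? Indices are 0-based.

step 1: normalize row 0 (÷-2) = (1, 1, -2)
  row 1: subtract 3×row0 = (0, -3, 10)
step 2: normalize row 1 (÷-3) = (0, 1, -10/3)
  row 0: subtract 1×row1 = (1, 0, 4/3)

rank = 2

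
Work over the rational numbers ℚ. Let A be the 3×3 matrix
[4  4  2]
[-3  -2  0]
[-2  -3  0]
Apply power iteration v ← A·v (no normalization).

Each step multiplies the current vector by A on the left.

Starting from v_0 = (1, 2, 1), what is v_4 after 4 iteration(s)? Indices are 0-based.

v_4 = (-112, 194, 96)

v_0 = (1, 2, 1).
v_1 = A·v_0 = (14, -7, -8).
v_2 = A·v_1 = (12, -28, -7).
v_3 = A·v_2 = (-78, 20, 60).
v_4 = A·v_3 = (-112, 194, 96).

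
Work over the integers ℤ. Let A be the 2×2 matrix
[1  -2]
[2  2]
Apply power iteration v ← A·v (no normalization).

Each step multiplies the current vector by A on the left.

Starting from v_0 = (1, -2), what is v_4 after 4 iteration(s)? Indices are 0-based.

v_0 = (1, -2).
v_1 = A·v_0 = (5, -2).
v_2 = A·v_1 = (9, 6).
v_3 = A·v_2 = (-3, 30).
v_4 = A·v_3 = (-63, 54).

v_4 = (-63, 54)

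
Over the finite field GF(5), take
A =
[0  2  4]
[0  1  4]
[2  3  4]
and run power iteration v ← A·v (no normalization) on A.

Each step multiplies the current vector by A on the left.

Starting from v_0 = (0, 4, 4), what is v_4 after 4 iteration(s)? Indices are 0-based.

v_4 = (4, 2, 4)

v_0 = (0, 4, 4).
v_1 = A·v_0 = (4, 0, 3).
v_2 = A·v_1 = (2, 2, 0).
v_3 = A·v_2 = (4, 2, 0).
v_4 = A·v_3 = (4, 2, 4).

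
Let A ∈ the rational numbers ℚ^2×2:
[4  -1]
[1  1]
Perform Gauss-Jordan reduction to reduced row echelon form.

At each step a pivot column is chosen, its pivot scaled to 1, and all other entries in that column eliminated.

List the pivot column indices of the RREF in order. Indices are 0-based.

step 1: normalize row 0 (÷4) = (1, -1/4)
  row 1: subtract 1×row0 = (0, 5/4)
step 2: normalize row 1 (÷5/4) = (0, 1)
  row 0: subtract -1/4×row1 = (1, 0)

pivot columns: 0, 1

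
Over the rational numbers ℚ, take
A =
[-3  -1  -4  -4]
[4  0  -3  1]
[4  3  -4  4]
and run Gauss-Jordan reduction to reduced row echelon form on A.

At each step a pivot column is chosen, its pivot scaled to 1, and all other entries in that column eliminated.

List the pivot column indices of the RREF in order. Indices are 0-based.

step 1: normalize row 0 (÷-3) = (1, 1/3, 4/3, 4/3)
  row 1: subtract 4×row0 = (0, -4/3, -25/3, -13/3)
  row 2: subtract 4×row0 = (0, 5/3, -28/3, -4/3)
step 2: normalize row 1 (÷-4/3) = (0, 1, 25/4, 13/4)
  row 0: subtract 1/3×row1 = (1, 0, -3/4, 1/4)
  row 2: subtract 5/3×row1 = (0, 0, -79/4, -27/4)
step 3: normalize row 2 (÷-79/4) = (0, 0, 1, 27/79)
  row 0: subtract -3/4×row2 = (1, 0, 0, 40/79)
  row 1: subtract 25/4×row2 = (0, 1, 0, 88/79)

pivot columns: 0, 1, 2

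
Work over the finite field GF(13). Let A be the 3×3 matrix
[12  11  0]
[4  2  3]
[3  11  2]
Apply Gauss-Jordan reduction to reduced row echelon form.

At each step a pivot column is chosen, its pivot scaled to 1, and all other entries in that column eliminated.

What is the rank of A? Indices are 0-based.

pivot(0,0)=12: scale R0 → (1, 2, 0)
  clear (1,0): R1 −= (4)R0 → (0, 7, 3)
  clear (2,0): R2 −= (3)R0 → (0, 5, 2)
pivot(1,1)=7: scale R1 → (0, 1, 6)
  clear (0,1): R0 −= (2)R1 → (1, 0, 1)
  clear (2,1): R2 −= (5)R1 → (0, 0, 11)
pivot(2,2)=11: scale R2 → (0, 0, 1)
  clear (0,2): R0 −= (1)R2 → (1, 0, 0)
  clear (1,2): R1 −= (6)R2 → (0, 1, 0)

rank = 3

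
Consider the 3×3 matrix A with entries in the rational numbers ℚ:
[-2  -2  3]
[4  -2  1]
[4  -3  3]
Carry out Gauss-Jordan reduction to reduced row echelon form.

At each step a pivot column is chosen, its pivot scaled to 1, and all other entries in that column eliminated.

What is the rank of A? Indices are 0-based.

rank = 3

[1] R0 /= -2  ⇒  (1, 1, -3/2)
     R1 -= 4·R0  ⇒  (0, -6, 7)
     R2 -= 4·R0  ⇒  (0, -7, 9)
[2] R1 /= -6  ⇒  (0, 1, -7/6)
     R0 -= 1·R1  ⇒  (1, 0, -1/3)
     R2 -= -7·R1  ⇒  (0, 0, 5/6)
[3] R2 /= 5/6  ⇒  (0, 0, 1)
     R0 -= -1/3·R2  ⇒  (1, 0, 0)
     R1 -= -7/6·R2  ⇒  (0, 1, 0)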